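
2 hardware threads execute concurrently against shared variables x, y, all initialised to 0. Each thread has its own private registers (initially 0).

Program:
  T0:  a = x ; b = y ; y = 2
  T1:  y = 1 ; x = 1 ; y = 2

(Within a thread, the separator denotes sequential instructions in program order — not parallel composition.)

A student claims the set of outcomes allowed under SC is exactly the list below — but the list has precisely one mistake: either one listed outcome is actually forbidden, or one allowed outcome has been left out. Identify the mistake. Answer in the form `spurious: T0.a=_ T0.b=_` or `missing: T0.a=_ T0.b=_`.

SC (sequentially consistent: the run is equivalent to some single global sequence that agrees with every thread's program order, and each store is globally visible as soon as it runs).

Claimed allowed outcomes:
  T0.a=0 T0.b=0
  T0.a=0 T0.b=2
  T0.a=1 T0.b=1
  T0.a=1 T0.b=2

outcome vector order: (T0.a,T0.b)
SC (5): 0/0 0/1 0/2 1/1 1/2
SC∖claimed = {0/1}

missing: T0.a=0 T0.b=1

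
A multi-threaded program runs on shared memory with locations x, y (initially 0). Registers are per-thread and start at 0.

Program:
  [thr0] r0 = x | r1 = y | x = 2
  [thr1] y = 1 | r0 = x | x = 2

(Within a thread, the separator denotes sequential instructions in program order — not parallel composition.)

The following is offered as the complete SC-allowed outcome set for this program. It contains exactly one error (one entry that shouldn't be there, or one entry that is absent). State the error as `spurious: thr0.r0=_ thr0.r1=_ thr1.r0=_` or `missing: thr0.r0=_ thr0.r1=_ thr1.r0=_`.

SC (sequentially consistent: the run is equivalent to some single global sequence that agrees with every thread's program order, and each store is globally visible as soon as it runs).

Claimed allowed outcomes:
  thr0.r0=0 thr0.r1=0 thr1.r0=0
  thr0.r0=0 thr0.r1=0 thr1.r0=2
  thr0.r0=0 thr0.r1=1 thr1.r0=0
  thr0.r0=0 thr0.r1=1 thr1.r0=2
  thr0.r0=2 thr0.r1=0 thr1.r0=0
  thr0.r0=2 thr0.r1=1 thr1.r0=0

spurious: thr0.r0=2 thr0.r1=0 thr1.r0=0

outcome vector order: (thr0.r0,thr0.r1,thr1.r0)
[SC] allowed = {(0,0,0); (0,0,2); (0,1,0); (0,1,2); (2,1,0)}
claimed∖SC = {(2,0,0)}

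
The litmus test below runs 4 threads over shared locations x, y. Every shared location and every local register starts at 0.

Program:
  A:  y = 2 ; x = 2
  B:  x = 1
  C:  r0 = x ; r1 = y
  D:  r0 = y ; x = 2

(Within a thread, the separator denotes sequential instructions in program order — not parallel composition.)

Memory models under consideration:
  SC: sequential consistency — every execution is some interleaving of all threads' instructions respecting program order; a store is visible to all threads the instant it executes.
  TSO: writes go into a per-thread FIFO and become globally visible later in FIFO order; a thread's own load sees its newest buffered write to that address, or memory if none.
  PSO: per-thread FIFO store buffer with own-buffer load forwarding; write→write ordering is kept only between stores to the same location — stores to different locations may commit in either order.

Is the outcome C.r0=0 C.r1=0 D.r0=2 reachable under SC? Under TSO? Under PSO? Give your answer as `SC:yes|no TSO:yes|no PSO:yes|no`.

outcome vector order: (C.r0,C.r1,D.r0)
[SC] allowed = {(0,0,0) (0,0,2) (0,2,0) (0,2,2) (1,0,0) (1,0,2) (1,2,0) (1,2,2) (2,0,0) (2,2,0) (2,2,2)}
[TSO] allowed = {(0,0,0) (0,0,2) (0,2,0) (0,2,2) (1,0,0) (1,0,2) (1,2,0) (1,2,2) (2,0,0) (2,2,0) (2,2,2)}
[PSO] allowed = {(0,0,0) (0,0,2) (0,2,0) (0,2,2) (1,0,0) (1,0,2) (1,2,0) (1,2,2) (2,0,0) (2,0,2) (2,2,0) (2,2,2)}
target (0,0,2) ∈ {SC,TSO,PSO}

SC:yes TSO:yes PSO:yes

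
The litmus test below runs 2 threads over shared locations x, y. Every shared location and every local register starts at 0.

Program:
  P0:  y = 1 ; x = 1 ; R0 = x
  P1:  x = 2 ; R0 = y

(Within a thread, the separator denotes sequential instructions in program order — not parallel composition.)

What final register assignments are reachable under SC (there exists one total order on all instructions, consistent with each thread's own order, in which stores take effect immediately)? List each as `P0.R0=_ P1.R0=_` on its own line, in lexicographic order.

P0.R0=1 P1.R0=0
P0.R0=1 P1.R0=1
P0.R0=2 P1.R0=1

outcome vector order: (P0.R0,P1.R0)
|SC outcomes| = 3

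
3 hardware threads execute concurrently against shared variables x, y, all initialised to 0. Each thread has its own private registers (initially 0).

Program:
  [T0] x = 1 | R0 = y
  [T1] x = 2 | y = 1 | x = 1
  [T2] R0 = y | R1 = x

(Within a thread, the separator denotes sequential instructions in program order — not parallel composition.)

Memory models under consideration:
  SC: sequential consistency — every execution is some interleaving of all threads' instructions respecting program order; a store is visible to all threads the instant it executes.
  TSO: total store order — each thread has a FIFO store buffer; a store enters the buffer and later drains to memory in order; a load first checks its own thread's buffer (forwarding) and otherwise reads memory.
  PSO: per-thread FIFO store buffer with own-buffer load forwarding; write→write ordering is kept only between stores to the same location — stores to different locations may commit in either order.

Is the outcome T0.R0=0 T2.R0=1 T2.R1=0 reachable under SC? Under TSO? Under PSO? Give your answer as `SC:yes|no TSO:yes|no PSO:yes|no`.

outcome vector order: (T0.R0,T2.R0,T2.R1)
SC: 10 outcomes — {(0,0,0); (0,0,1); (0,0,2); (0,1,1); (0,1,2); (1,0,0); (1,0,1); (1,0,2); (1,1,1); (1,1,2)}
TSO: 10 outcomes — {(0,0,0); (0,0,1); (0,0,2); (0,1,1); (0,1,2); (1,0,0); (1,0,1); (1,0,2); (1,1,1); (1,1,2)}
PSO: 12 outcomes — {(0,0,0); (0,0,1); (0,0,2); (0,1,0); (0,1,1); (0,1,2); (1,0,0); (1,0,1); (1,0,2); (1,1,0); (1,1,1); (1,1,2)}
target (0,1,0) ∈ {PSO}

SC:no TSO:no PSO:yes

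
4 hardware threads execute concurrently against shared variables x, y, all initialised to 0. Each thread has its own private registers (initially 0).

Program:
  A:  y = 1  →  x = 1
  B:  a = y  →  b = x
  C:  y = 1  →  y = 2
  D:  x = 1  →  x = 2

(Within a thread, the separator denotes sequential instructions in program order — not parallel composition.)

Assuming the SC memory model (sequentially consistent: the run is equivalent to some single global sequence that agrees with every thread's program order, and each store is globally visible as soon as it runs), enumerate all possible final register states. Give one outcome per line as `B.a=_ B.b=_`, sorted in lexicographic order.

outcome vector order: (B.a,B.b)
|SC outcomes| = 9

B.a=0 B.b=0
B.a=0 B.b=1
B.a=0 B.b=2
B.a=1 B.b=0
B.a=1 B.b=1
B.a=1 B.b=2
B.a=2 B.b=0
B.a=2 B.b=1
B.a=2 B.b=2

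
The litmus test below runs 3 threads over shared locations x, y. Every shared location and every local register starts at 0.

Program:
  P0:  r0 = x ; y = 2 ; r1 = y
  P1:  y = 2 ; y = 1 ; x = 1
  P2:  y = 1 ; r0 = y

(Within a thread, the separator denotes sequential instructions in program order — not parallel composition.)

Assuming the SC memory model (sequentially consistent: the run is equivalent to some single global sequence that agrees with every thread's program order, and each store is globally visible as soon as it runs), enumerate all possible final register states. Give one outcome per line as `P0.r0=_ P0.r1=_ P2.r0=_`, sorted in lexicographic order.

outcome vector order: (P0.r0,P0.r1,P2.r0)
|SC outcomes| = 7

P0.r0=0 P0.r1=1 P2.r0=1
P0.r0=0 P0.r1=1 P2.r0=2
P0.r0=0 P0.r1=2 P2.r0=1
P0.r0=0 P0.r1=2 P2.r0=2
P0.r0=1 P0.r1=1 P2.r0=1
P0.r0=1 P0.r1=2 P2.r0=1
P0.r0=1 P0.r1=2 P2.r0=2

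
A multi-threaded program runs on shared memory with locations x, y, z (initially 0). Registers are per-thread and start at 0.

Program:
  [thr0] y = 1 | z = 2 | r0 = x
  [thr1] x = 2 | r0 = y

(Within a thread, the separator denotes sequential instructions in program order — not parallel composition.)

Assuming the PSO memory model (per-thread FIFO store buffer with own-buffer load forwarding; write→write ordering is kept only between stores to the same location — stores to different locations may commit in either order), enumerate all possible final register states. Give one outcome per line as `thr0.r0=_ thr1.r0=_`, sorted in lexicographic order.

outcome vector order: (thr0.r0,thr1.r0)
|PSO outcomes| = 4

thr0.r0=0 thr1.r0=0
thr0.r0=0 thr1.r0=1
thr0.r0=2 thr1.r0=0
thr0.r0=2 thr1.r0=1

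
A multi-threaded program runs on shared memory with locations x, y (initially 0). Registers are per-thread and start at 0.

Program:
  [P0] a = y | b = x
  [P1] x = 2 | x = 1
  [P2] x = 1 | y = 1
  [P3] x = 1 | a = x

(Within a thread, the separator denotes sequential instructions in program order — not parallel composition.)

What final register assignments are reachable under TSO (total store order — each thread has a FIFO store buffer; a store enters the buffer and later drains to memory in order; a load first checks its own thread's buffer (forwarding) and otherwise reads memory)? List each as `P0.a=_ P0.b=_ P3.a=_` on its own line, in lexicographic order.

outcome vector order: (P0.a,P0.b,P3.a)
|TSO outcomes| = 10

P0.a=0 P0.b=0 P3.a=1
P0.a=0 P0.b=0 P3.a=2
P0.a=0 P0.b=1 P3.a=1
P0.a=0 P0.b=1 P3.a=2
P0.a=0 P0.b=2 P3.a=1
P0.a=0 P0.b=2 P3.a=2
P0.a=1 P0.b=1 P3.a=1
P0.a=1 P0.b=1 P3.a=2
P0.a=1 P0.b=2 P3.a=1
P0.a=1 P0.b=2 P3.a=2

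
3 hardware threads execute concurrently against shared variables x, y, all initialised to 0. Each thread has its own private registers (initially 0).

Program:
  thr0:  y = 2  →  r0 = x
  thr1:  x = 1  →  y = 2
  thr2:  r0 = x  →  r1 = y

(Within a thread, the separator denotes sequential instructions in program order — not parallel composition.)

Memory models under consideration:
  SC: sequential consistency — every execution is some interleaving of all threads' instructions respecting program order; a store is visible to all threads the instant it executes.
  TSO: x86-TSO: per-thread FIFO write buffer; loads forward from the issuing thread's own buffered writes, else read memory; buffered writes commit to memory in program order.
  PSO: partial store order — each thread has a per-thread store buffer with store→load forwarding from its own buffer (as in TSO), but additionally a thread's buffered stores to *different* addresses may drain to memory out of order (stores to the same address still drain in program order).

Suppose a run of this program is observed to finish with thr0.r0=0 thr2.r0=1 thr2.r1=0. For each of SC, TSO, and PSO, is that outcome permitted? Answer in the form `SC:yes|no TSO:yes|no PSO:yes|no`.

SC:no TSO:yes PSO:yes

outcome vector order: (thr0.r0,thr2.r0,thr2.r1)
SC: 7 outcomes — {(0,0,0); (0,0,2); (0,1,2); (1,0,0); (1,0,2); (1,1,0); (1,1,2)}
TSO: 8 outcomes — {(0,0,0); (0,0,2); (0,1,0); (0,1,2); (1,0,0); (1,0,2); (1,1,0); (1,1,2)}
PSO: 8 outcomes — {(0,0,0); (0,0,2); (0,1,0); (0,1,2); (1,0,0); (1,0,2); (1,1,0); (1,1,2)}
target (0,1,0) ∈ {TSO,PSO}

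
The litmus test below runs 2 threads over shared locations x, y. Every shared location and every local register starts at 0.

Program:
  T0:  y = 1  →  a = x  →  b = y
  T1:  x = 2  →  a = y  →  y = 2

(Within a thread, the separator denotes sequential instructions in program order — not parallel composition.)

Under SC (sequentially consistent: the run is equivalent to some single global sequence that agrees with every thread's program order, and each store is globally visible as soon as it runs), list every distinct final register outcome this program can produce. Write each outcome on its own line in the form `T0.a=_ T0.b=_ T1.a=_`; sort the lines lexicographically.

outcome vector order: (T0.a,T0.b,T1.a)
|SC outcomes| = 6

T0.a=0 T0.b=1 T1.a=1
T0.a=0 T0.b=2 T1.a=1
T0.a=2 T0.b=1 T1.a=0
T0.a=2 T0.b=1 T1.a=1
T0.a=2 T0.b=2 T1.a=0
T0.a=2 T0.b=2 T1.a=1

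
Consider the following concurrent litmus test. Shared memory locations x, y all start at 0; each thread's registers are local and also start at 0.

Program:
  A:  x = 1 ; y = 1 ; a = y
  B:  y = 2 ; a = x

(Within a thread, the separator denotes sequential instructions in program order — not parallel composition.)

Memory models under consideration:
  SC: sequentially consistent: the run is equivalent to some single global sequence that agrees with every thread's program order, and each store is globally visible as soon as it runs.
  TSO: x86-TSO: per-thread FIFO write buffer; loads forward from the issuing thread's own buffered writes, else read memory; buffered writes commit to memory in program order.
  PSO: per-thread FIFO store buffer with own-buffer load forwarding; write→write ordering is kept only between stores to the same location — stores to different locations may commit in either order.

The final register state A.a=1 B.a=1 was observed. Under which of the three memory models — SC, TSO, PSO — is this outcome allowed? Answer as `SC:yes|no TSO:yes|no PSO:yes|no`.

SC:yes TSO:yes PSO:yes

outcome vector order: (A.a,B.a)
SC (3): <1 0> <1 1> <2 1>
TSO (4): <1 0> <1 1> <2 0> <2 1>
PSO (4): <1 0> <1 1> <2 0> <2 1>
target <1 1> ∈ {SC,TSO,PSO}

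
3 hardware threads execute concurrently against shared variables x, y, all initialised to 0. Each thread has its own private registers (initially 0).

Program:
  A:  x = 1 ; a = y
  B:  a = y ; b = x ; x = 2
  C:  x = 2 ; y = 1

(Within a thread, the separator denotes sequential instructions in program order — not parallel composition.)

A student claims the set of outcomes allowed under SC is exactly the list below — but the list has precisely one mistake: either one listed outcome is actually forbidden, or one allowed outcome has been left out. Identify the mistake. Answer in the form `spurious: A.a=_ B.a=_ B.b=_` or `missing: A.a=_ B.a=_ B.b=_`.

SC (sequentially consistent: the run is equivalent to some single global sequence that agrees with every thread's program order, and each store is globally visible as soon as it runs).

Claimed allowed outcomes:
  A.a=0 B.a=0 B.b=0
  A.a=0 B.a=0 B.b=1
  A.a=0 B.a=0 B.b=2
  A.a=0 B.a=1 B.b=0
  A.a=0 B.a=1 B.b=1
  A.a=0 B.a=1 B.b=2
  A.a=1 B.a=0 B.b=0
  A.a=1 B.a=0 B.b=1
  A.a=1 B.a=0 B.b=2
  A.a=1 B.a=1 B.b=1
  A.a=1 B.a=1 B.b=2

outcome vector order: (A.a,B.a,B.b)
SC: 10 outcomes — {<0 0 0>; <0 0 1>; <0 0 2>; <0 1 1>; <0 1 2>; <1 0 0>; <1 0 1>; <1 0 2>; <1 1 1>; <1 1 2>}
claimed∖SC = {<0 1 0>}

spurious: A.a=0 B.a=1 B.b=0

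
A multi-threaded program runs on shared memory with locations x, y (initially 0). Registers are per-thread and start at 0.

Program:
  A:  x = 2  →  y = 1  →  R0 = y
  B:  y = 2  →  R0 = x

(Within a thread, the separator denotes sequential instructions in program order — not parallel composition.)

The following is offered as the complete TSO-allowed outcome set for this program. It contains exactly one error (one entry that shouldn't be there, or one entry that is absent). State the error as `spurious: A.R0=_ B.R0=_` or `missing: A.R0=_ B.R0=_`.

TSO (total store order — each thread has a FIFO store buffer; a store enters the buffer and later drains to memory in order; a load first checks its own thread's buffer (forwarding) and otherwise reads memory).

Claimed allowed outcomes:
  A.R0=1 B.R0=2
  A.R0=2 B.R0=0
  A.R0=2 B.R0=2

missing: A.R0=1 B.R0=0

outcome vector order: (A.R0,B.R0)
under TSO → (1,0); (1,2); (2,0); (2,2)
TSO∖claimed = {(1,0)}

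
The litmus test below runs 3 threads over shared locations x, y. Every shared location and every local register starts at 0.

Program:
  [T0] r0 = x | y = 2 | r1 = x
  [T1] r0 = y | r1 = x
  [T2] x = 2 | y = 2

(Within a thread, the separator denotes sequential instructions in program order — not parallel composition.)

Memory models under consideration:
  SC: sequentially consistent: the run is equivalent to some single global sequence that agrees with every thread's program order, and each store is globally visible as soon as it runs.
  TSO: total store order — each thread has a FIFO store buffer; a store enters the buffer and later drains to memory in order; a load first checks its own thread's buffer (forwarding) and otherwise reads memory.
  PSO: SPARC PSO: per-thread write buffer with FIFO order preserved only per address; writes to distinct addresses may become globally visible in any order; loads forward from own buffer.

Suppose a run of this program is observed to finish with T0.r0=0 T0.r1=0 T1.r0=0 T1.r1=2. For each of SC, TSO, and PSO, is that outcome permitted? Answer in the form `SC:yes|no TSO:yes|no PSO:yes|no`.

outcome vector order: (T0.r0,T0.r1,T1.r0,T1.r1)
under SC → 0000, 0002, 0020, 0022, 0200, 0202, 0220, 0222, 2200, 2202, 2222
under TSO → 0000, 0002, 0020, 0022, 0200, 0202, 0220, 0222, 2200, 2202, 2222
under PSO → 0000, 0002, 0020, 0022, 0200, 0202, 0220, 0222, 2200, 2202, 2220, 2222
target 0002 ∈ {SC,TSO,PSO}

SC:yes TSO:yes PSO:yes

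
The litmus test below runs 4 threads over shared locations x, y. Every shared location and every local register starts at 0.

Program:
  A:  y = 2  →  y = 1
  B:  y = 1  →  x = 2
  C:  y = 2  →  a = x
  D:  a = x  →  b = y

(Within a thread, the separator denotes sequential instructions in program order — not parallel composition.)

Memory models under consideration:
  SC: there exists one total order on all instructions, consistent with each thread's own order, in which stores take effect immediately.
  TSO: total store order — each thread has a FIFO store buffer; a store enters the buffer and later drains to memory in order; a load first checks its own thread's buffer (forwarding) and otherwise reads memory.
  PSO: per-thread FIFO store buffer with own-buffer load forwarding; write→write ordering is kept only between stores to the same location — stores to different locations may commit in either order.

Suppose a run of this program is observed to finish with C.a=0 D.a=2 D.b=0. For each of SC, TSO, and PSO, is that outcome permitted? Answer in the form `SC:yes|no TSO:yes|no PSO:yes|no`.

outcome vector order: (C.a,D.a,D.b)
[SC] allowed = {<0 0 0>; <0 0 1>; <0 0 2>; <0 2 1>; <0 2 2>; <2 0 0>; <2 0 1>; <2 0 2>; <2 2 1>; <2 2 2>}
[TSO] allowed = {<0 0 0>; <0 0 1>; <0 0 2>; <0 2 1>; <0 2 2>; <2 0 0>; <2 0 1>; <2 0 2>; <2 2 1>; <2 2 2>}
[PSO] allowed = {<0 0 0>; <0 0 1>; <0 0 2>; <0 2 0>; <0 2 1>; <0 2 2>; <2 0 0>; <2 0 1>; <2 0 2>; <2 2 0>; <2 2 1>; <2 2 2>}
target <0 2 0> ∈ {PSO}

SC:no TSO:no PSO:yes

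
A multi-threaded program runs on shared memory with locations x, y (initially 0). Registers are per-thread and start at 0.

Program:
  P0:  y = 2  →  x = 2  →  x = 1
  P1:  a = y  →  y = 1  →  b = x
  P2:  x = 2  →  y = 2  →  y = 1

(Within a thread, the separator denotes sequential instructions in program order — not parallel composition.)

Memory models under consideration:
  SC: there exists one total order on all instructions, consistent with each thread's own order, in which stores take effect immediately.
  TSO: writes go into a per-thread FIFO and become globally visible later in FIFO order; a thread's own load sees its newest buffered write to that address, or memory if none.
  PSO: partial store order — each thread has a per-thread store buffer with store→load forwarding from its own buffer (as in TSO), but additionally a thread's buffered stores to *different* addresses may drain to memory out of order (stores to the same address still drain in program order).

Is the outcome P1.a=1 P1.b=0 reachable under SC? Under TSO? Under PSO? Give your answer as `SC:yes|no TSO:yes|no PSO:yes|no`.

SC:no TSO:no PSO:yes

outcome vector order: (P1.a,P1.b)
[SC] allowed = {<0 0>; <0 1>; <0 2>; <1 1>; <1 2>; <2 0>; <2 1>; <2 2>}
[TSO] allowed = {<0 0>; <0 1>; <0 2>; <1 1>; <1 2>; <2 0>; <2 1>; <2 2>}
[PSO] allowed = {<0 0>; <0 1>; <0 2>; <1 0>; <1 1>; <1 2>; <2 0>; <2 1>; <2 2>}
target <1 0> ∈ {PSO}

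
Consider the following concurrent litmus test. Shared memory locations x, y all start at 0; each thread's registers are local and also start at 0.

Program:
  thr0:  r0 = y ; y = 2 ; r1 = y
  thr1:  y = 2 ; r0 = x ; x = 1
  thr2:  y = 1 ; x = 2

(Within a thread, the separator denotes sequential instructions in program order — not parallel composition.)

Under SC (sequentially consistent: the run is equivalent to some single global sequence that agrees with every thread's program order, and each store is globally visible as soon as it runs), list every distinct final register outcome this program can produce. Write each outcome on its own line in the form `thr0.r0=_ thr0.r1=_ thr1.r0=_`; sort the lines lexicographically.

outcome vector order: (thr0.r0,thr0.r1,thr1.r0)
|SC outcomes| = 10

thr0.r0=0 thr0.r1=1 thr1.r0=0
thr0.r0=0 thr0.r1=1 thr1.r0=2
thr0.r0=0 thr0.r1=2 thr1.r0=0
thr0.r0=0 thr0.r1=2 thr1.r0=2
thr0.r0=1 thr0.r1=2 thr1.r0=0
thr0.r0=1 thr0.r1=2 thr1.r0=2
thr0.r0=2 thr0.r1=1 thr1.r0=0
thr0.r0=2 thr0.r1=1 thr1.r0=2
thr0.r0=2 thr0.r1=2 thr1.r0=0
thr0.r0=2 thr0.r1=2 thr1.r0=2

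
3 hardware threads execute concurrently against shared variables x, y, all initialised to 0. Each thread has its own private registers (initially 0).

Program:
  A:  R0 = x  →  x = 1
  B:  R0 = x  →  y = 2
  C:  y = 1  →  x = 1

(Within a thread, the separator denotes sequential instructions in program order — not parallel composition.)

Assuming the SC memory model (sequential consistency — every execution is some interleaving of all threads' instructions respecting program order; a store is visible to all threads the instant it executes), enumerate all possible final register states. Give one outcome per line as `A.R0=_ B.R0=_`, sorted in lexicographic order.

A.R0=0 B.R0=0
A.R0=0 B.R0=1
A.R0=1 B.R0=0
A.R0=1 B.R0=1

outcome vector order: (A.R0,B.R0)
|SC outcomes| = 4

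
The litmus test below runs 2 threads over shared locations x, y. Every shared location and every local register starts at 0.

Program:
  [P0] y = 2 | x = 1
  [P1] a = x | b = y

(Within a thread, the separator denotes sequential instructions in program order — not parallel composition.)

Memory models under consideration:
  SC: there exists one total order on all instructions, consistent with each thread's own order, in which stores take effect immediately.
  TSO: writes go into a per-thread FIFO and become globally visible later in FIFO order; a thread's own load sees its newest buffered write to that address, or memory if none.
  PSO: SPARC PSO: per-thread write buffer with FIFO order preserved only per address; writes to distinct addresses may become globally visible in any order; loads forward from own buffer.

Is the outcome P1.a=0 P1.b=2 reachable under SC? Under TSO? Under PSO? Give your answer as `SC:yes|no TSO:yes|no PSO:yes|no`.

SC:yes TSO:yes PSO:yes

outcome vector order: (P1.a,P1.b)
under SC → (0,0); (0,2); (1,2)
under TSO → (0,0); (0,2); (1,2)
under PSO → (0,0); (0,2); (1,0); (1,2)
target (0,2) ∈ {SC,TSO,PSO}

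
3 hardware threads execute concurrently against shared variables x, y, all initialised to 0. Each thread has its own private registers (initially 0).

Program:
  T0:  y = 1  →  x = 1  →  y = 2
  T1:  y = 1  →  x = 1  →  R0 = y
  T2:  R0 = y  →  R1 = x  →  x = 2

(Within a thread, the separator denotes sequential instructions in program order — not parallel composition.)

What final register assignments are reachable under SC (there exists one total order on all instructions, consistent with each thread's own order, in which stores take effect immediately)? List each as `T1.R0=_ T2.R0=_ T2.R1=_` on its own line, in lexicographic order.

outcome vector order: (T1.R0,T2.R0,T2.R1)
|SC outcomes| = 10

T1.R0=1 T2.R0=0 T2.R1=0
T1.R0=1 T2.R0=0 T2.R1=1
T1.R0=1 T2.R0=1 T2.R1=0
T1.R0=1 T2.R0=1 T2.R1=1
T1.R0=1 T2.R0=2 T2.R1=1
T1.R0=2 T2.R0=0 T2.R1=0
T1.R0=2 T2.R0=0 T2.R1=1
T1.R0=2 T2.R0=1 T2.R1=0
T1.R0=2 T2.R0=1 T2.R1=1
T1.R0=2 T2.R0=2 T2.R1=1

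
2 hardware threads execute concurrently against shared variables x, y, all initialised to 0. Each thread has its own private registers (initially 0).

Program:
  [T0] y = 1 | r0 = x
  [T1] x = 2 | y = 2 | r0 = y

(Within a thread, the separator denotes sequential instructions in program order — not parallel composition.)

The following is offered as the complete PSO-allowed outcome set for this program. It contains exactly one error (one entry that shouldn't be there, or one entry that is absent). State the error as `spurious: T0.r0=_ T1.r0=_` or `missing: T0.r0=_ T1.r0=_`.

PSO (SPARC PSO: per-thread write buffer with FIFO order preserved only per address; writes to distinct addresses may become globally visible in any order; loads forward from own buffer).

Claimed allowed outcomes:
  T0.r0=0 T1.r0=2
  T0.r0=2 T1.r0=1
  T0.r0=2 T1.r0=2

outcome vector order: (T0.r0,T1.r0)
under PSO → <0 1>, <0 2>, <2 1>, <2 2>
PSO∖claimed = {<0 1>}

missing: T0.r0=0 T1.r0=1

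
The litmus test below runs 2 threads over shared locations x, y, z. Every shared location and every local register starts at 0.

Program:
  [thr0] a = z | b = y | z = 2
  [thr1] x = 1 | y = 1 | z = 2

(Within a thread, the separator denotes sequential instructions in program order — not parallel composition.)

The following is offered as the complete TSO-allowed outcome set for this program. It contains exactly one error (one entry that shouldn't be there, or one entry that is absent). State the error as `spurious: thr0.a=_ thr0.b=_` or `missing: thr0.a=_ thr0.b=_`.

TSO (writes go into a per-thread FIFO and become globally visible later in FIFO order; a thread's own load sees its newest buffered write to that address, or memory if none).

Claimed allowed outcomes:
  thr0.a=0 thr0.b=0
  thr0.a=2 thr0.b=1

missing: thr0.a=0 thr0.b=1

outcome vector order: (thr0.a,thr0.b)
[TSO] allowed = {(0,0); (0,1); (2,1)}
TSO∖claimed = {(0,1)}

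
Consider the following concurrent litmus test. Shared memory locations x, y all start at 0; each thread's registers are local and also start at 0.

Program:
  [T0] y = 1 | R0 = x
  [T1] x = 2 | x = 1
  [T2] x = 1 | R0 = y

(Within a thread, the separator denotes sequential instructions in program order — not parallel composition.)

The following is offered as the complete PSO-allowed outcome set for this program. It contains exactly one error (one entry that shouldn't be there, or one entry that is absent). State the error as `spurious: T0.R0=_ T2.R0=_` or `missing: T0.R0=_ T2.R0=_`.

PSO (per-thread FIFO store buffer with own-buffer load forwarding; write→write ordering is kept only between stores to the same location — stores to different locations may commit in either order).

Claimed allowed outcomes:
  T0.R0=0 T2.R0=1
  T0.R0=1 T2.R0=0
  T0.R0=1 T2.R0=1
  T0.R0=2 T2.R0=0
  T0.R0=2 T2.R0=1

outcome vector order: (T0.R0,T2.R0)
PSO (6): (0,0), (0,1), (1,0), (1,1), (2,0), (2,1)
PSO∖claimed = {(0,0)}

missing: T0.R0=0 T2.R0=0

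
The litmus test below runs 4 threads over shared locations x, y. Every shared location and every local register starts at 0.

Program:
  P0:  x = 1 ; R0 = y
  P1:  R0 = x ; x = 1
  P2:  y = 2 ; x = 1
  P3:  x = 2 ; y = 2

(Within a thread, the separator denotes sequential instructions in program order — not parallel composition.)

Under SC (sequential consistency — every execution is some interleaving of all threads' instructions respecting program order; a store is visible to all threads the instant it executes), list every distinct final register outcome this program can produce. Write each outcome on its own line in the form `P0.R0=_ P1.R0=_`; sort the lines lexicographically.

P0.R0=0 P1.R0=0
P0.R0=0 P1.R0=1
P0.R0=0 P1.R0=2
P0.R0=2 P1.R0=0
P0.R0=2 P1.R0=1
P0.R0=2 P1.R0=2

outcome vector order: (P0.R0,P1.R0)
|SC outcomes| = 6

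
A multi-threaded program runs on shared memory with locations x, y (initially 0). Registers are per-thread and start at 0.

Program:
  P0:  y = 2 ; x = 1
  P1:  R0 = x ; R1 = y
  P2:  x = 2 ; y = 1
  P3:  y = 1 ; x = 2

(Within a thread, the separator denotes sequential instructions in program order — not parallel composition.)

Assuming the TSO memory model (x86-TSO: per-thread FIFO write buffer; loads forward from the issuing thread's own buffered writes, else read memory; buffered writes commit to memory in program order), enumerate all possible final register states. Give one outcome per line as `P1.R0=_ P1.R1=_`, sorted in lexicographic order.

P1.R0=0 P1.R1=0
P1.R0=0 P1.R1=1
P1.R0=0 P1.R1=2
P1.R0=1 P1.R1=1
P1.R0=1 P1.R1=2
P1.R0=2 P1.R1=0
P1.R0=2 P1.R1=1
P1.R0=2 P1.R1=2

outcome vector order: (P1.R0,P1.R1)
|TSO outcomes| = 8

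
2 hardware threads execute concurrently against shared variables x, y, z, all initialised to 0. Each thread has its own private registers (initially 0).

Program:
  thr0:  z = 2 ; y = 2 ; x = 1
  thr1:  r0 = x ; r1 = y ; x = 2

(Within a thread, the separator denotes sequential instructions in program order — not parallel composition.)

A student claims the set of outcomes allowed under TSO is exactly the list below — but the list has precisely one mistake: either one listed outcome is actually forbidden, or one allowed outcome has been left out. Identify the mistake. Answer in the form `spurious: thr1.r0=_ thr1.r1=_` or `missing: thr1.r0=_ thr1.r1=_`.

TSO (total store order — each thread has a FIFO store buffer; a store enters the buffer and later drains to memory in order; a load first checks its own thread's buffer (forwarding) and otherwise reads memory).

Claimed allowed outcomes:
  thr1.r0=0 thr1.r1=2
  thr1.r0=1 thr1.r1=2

outcome vector order: (thr1.r0,thr1.r1)
[TSO] allowed = {00, 02, 12}
TSO∖claimed = {00}

missing: thr1.r0=0 thr1.r1=0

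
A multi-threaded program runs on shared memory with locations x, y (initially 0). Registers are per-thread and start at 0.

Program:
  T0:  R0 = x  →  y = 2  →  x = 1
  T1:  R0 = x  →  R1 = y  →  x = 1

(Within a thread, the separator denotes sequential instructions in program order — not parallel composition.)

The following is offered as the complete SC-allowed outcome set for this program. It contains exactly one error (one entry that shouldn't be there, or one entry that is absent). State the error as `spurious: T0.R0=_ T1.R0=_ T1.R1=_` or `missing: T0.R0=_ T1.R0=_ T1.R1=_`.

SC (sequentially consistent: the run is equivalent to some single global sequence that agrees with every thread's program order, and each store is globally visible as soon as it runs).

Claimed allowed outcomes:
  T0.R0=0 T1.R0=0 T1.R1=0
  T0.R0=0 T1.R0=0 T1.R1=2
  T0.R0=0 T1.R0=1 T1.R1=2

outcome vector order: (T0.R0,T1.R0,T1.R1)
[SC] allowed = {000 002 012 100}
SC∖claimed = {100}

missing: T0.R0=1 T1.R0=0 T1.R1=0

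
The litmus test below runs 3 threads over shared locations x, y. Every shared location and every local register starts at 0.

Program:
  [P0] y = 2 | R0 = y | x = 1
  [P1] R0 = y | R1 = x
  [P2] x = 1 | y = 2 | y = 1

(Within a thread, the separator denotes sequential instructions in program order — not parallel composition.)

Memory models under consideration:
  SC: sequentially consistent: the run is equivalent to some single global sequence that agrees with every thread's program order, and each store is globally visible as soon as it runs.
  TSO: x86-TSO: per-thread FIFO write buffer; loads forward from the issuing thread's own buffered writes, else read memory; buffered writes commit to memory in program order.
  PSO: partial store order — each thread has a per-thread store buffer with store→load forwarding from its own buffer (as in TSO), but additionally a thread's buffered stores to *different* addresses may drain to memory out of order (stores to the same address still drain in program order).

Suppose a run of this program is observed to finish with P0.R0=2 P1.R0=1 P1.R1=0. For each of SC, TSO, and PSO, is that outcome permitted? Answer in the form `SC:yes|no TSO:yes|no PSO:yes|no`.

outcome vector order: (P0.R0,P1.R0,P1.R1)
SC: 10 outcomes — {(1,0,0), (1,0,1), (1,1,1), (1,2,0), (1,2,1), (2,0,0), (2,0,1), (2,1,1), (2,2,0), (2,2,1)}
TSO: 10 outcomes — {(1,0,0), (1,0,1), (1,1,1), (1,2,0), (1,2,1), (2,0,0), (2,0,1), (2,1,1), (2,2,0), (2,2,1)}
PSO: 12 outcomes — {(1,0,0), (1,0,1), (1,1,0), (1,1,1), (1,2,0), (1,2,1), (2,0,0), (2,0,1), (2,1,0), (2,1,1), (2,2,0), (2,2,1)}
target (2,1,0) ∈ {PSO}

SC:no TSO:no PSO:yes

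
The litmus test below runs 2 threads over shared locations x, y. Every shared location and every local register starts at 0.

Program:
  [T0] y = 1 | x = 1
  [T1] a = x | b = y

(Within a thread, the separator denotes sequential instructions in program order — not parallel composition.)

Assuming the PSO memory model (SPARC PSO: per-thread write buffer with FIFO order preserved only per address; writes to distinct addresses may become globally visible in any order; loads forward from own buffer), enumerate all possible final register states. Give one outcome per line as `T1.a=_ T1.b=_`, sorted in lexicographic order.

outcome vector order: (T1.a,T1.b)
|PSO outcomes| = 4

T1.a=0 T1.b=0
T1.a=0 T1.b=1
T1.a=1 T1.b=0
T1.a=1 T1.b=1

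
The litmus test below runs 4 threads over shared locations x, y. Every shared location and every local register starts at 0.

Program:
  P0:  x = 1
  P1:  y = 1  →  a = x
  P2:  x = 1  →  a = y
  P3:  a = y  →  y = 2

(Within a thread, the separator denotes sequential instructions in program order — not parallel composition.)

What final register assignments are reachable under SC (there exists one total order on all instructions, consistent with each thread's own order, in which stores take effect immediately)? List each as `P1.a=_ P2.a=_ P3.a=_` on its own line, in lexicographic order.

outcome vector order: (P1.a,P2.a,P3.a)
|SC outcomes| = 10

P1.a=0 P2.a=1 P3.a=0
P1.a=0 P2.a=1 P3.a=1
P1.a=0 P2.a=2 P3.a=0
P1.a=0 P2.a=2 P3.a=1
P1.a=1 P2.a=0 P3.a=0
P1.a=1 P2.a=0 P3.a=1
P1.a=1 P2.a=1 P3.a=0
P1.a=1 P2.a=1 P3.a=1
P1.a=1 P2.a=2 P3.a=0
P1.a=1 P2.a=2 P3.a=1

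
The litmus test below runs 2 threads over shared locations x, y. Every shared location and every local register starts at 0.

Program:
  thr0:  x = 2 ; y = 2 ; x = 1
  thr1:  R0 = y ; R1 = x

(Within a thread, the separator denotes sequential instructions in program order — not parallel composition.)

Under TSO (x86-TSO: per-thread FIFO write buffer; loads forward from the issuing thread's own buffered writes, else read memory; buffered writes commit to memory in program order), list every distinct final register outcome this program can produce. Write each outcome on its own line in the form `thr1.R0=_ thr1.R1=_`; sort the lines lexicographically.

outcome vector order: (thr1.R0,thr1.R1)
|TSO outcomes| = 5

thr1.R0=0 thr1.R1=0
thr1.R0=0 thr1.R1=1
thr1.R0=0 thr1.R1=2
thr1.R0=2 thr1.R1=1
thr1.R0=2 thr1.R1=2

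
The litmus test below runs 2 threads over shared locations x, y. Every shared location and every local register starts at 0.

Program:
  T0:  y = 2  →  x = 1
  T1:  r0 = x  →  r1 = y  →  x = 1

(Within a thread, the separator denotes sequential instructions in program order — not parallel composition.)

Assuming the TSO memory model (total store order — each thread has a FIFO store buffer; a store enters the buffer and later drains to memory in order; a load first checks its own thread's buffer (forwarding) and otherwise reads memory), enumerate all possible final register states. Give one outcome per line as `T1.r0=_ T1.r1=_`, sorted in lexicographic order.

T1.r0=0 T1.r1=0
T1.r0=0 T1.r1=2
T1.r0=1 T1.r1=2

outcome vector order: (T1.r0,T1.r1)
|TSO outcomes| = 3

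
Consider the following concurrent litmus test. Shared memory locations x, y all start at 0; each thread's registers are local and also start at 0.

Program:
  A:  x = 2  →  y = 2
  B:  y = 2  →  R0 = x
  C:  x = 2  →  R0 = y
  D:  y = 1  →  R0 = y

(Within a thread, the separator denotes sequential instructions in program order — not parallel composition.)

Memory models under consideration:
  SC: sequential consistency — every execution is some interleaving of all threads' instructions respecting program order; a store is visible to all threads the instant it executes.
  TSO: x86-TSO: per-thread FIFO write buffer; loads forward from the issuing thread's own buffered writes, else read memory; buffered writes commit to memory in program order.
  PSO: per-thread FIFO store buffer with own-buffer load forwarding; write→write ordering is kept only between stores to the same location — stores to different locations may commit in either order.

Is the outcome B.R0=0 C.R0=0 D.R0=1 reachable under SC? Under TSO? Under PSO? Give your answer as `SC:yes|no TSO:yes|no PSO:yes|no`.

SC:no TSO:yes PSO:yes

outcome vector order: (B.R0,C.R0,D.R0)
under SC → <0 1 1> <0 1 2> <0 2 1> <0 2 2> <2 0 1> <2 0 2> <2 1 1> <2 1 2> <2 2 1> <2 2 2>
under TSO → <0 0 1> <0 0 2> <0 1 1> <0 1 2> <0 2 1> <0 2 2> <2 0 1> <2 0 2> <2 1 1> <2 1 2> <2 2 1> <2 2 2>
under PSO → <0 0 1> <0 0 2> <0 1 1> <0 1 2> <0 2 1> <0 2 2> <2 0 1> <2 0 2> <2 1 1> <2 1 2> <2 2 1> <2 2 2>
target <0 0 1> ∈ {TSO,PSO}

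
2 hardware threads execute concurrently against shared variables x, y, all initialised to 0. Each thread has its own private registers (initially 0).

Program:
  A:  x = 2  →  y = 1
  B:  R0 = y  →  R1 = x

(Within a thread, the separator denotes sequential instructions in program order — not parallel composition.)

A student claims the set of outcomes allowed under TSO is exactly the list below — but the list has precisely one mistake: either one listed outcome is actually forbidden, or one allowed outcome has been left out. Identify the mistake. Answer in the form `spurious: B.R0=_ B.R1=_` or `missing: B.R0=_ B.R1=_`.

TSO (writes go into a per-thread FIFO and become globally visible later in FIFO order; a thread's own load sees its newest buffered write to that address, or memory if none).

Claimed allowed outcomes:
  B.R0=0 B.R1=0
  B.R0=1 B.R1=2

missing: B.R0=0 B.R1=2

outcome vector order: (B.R0,B.R1)
TSO (3): 0/0; 0/2; 1/2
TSO∖claimed = {0/2}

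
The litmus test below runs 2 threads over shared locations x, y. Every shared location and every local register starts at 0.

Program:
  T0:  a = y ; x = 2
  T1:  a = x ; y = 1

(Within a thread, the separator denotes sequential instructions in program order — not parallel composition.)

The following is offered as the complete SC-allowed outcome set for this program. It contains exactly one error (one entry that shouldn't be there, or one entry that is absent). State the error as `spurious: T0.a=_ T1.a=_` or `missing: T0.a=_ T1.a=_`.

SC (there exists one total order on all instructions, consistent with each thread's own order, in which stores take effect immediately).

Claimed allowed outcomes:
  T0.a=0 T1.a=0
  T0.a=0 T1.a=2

missing: T0.a=1 T1.a=0

outcome vector order: (T0.a,T1.a)
SC (3): (0,0), (0,2), (1,0)
SC∖claimed = {(1,0)}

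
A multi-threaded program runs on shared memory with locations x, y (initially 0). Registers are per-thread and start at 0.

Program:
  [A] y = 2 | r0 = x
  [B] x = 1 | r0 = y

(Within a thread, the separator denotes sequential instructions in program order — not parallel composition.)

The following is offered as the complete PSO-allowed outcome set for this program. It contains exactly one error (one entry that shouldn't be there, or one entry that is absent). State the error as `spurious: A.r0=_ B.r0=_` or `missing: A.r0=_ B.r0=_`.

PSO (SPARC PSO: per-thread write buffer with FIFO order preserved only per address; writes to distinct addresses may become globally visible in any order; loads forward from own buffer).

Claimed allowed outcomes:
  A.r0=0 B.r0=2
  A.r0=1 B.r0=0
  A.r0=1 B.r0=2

outcome vector order: (A.r0,B.r0)
[PSO] allowed = {<0 0>, <0 2>, <1 0>, <1 2>}
PSO∖claimed = {<0 0>}

missing: A.r0=0 B.r0=0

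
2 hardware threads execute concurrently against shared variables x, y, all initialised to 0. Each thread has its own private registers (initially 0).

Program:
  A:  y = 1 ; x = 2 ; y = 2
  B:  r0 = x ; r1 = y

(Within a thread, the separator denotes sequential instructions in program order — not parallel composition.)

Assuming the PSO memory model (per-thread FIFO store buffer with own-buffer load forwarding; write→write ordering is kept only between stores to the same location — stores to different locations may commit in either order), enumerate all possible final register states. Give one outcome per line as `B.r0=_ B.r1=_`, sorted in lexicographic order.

outcome vector order: (B.r0,B.r1)
|PSO outcomes| = 6

B.r0=0 B.r1=0
B.r0=0 B.r1=1
B.r0=0 B.r1=2
B.r0=2 B.r1=0
B.r0=2 B.r1=1
B.r0=2 B.r1=2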